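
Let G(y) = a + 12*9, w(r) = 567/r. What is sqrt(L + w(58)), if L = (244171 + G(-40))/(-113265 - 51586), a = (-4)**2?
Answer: sqrt(758229142230706)/9561358 ≈ 2.8799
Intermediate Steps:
a = 16
G(y) = 124 (G(y) = 16 + 12*9 = 16 + 108 = 124)
L = -244295/164851 (L = (244171 + 124)/(-113265 - 51586) = 244295/(-164851) = 244295*(-1/164851) = -244295/164851 ≈ -1.4819)
sqrt(L + w(58)) = sqrt(-244295/164851 + 567/58) = sqrt(79301407/9561358) = sqrt(758229142230706)/9561358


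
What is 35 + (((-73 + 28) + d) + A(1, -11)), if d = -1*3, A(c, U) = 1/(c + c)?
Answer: -25/2 ≈ -12.500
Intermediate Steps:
A(c, U) = 1/(2*c)
d = -3
35 + (((-73 + 28) + d) + A(1, -11)) = 35 + (((-73 + 28) - 3) + (½)/1) = 35 + ((-45 - 3) + (½)*1) = 35 + (-48 + ½) = 35 - 95/2 = -25/2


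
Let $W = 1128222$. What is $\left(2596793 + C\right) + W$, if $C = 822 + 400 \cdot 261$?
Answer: $3830237$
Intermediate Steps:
$C = 105222$ ($C = 822 + 104400 = 105222$)
$\left(2596793 + C\right) + W = \left(2596793 + 105222\right) + 1128222 = 2702015 + 1128222 = 3830237$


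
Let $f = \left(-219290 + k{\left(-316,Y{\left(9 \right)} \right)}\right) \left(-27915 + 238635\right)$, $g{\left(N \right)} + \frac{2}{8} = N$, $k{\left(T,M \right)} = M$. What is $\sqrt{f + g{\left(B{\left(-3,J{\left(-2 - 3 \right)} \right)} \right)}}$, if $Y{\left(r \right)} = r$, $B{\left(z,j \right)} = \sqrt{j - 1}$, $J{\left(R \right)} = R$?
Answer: $\frac{\sqrt{-184827569281 + 4 i \sqrt{6}}}{2} \approx 5.6976 \cdot 10^{-6} + 2.1496 \cdot 10^{5} i$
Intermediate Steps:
$B{\left(z,j \right)} = \sqrt{-1 + j}$
$g{\left(N \right)} = - \frac{1}{4} + N$
$f = -46206892320$ ($f = \left(-219290 + 9\right) \left(-27915 + 238635\right) = \left(-219281\right) 210720 = -46206892320$)
$\sqrt{f + g{\left(B{\left(-3,J{\left(-2 - 3 \right)} \right)} \right)}} = \sqrt{-46206892320 - \left(\frac{1}{4} - \sqrt{-1 - 5}\right)} = \sqrt{-46206892320 - \left(\frac{1}{4} - \sqrt{-6}\right)} = \sqrt{-46206892320 - \left(\frac{1}{4} - i \sqrt{6}\right)} = \sqrt{- \frac{184827569281}{4} + i \sqrt{6}}$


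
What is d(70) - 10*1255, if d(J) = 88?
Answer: -12462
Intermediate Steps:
d(70) - 10*1255 = 88 - 10*1255 = 88 - 12550 = -12462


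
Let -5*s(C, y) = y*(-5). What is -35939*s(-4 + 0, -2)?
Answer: 71878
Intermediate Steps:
s(C, y) = y (s(C, y) = -y*(-5)/5 = -(-1)*y = y)
-35939*s(-4 + 0, -2) = -35939*(-2) = 71878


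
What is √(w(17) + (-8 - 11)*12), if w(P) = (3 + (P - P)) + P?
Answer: 4*I*√13 ≈ 14.422*I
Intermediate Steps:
w(P) = 3 + P (w(P) = (3 + 0) + P = 3 + P)
√(w(17) + (-8 - 11)*12) = √((3 + 17) + (-8 - 11)*12) = √(20 - 19*12) = √(20 - 228) = √(-208) = 4*I*√13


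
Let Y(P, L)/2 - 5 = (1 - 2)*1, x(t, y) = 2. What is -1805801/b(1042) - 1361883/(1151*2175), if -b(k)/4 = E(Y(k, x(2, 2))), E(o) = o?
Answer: 1506881262723/26703200 ≈ 56431.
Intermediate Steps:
Y(P, L) = 8 (Y(P, L) = 10 + 2*((1 - 2)*1) = 10 + 2*(-1*1) = 10 + 2*(-1) = 10 - 2 = 8)
b(k) = -32 (b(k) = -4*8 = -32)
-1805801/b(1042) - 1361883/(1151*2175) = -1805801/(-32) - 1361883/(1151*2175) = -1805801*(-1/32) - 1361883/2503425 = 1805801/32 - 1361883*1/2503425 = 1805801/32 - 453961/834475 = 1506881262723/26703200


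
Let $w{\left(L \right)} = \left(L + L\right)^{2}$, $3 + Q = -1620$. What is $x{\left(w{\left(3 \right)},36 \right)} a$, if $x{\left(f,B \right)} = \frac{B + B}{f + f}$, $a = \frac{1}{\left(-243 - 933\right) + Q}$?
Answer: $- \frac{1}{2799} \approx -0.00035727$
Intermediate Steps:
$Q = -1623$ ($Q = -3 - 1620 = -1623$)
$a = - \frac{1}{2799}$ ($a = \frac{1}{\left(-243 - 933\right) - 1623} = \frac{1}{-1176 - 1623} = \frac{1}{-2799} = - \frac{1}{2799} \approx -0.00035727$)
$w{\left(L \right)} = 4 L^{2}$ ($w{\left(L \right)} = \left(2 L\right)^{2} = 4 L^{2}$)
$x{\left(f,B \right)} = \frac{B}{f}$ ($x{\left(f,B \right)} = \frac{2 B}{2 f} = 2 B \frac{1}{2 f} = \frac{B}{f}$)
$x{\left(w{\left(3 \right)},36 \right)} a = \frac{36}{4 \cdot 3^{2}} \left(- \frac{1}{2799}\right) = \frac{36}{4 \cdot 9} \left(- \frac{1}{2799}\right) = \frac{36}{36} \left(- \frac{1}{2799}\right) = 36 \cdot \frac{1}{36} \left(- \frac{1}{2799}\right) = 1 \left(- \frac{1}{2799}\right) = - \frac{1}{2799}$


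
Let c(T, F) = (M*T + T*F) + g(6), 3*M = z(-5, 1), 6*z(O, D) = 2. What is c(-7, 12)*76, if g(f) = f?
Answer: -53884/9 ≈ -5987.1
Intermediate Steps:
z(O, D) = 1/3 (z(O, D) = (1/6)*2 = 1/3)
M = 1/9 (M = (1/3)*(1/3) = 1/9 ≈ 0.11111)
c(T, F) = 6 + T/9 + F*T (c(T, F) = (T/9 + T*F) + 6 = (T/9 + F*T) + 6 = 6 + T/9 + F*T)
c(-7, 12)*76 = (6 + (1/9)*(-7) + 12*(-7))*76 = (6 - 7/9 - 84)*76 = -709/9*76 = -53884/9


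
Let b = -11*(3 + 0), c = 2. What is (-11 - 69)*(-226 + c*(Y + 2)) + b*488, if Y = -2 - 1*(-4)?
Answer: 1336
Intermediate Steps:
Y = 2 (Y = -2 + 4 = 2)
b = -33 (b = -11*3 = -33)
(-11 - 69)*(-226 + c*(Y + 2)) + b*488 = (-11 - 69)*(-226 + 2*(2 + 2)) - 33*488 = -80*(-226 + 2*4) - 16104 = -80*(-226 + 8) - 16104 = -80*(-218) - 16104 = 17440 - 16104 = 1336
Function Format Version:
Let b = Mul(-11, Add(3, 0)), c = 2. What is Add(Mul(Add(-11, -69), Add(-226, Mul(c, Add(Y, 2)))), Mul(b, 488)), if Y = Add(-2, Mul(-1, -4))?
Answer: 1336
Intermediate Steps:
Y = 2 (Y = Add(-2, 4) = 2)
b = -33 (b = Mul(-11, 3) = -33)
Add(Mul(Add(-11, -69), Add(-226, Mul(c, Add(Y, 2)))), Mul(b, 488)) = Add(Mul(Add(-11, -69), Add(-226, Mul(2, Add(2, 2)))), Mul(-33, 488)) = Add(Mul(-80, Add(-226, Mul(2, 4))), -16104) = Add(Mul(-80, Add(-226, 8)), -16104) = Add(Mul(-80, -218), -16104) = Add(17440, -16104) = 1336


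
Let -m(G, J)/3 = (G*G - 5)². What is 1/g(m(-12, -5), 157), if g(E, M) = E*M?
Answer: -1/9100191 ≈ -1.0989e-7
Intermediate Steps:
m(G, J) = -3*(-5 + G²)² (m(G, J) = -3*(G*G - 5)² = -3*(G² - 5)² = -3*(-5 + G²)²)
1/g(m(-12, -5), 157) = 1/(-3*(-5 + (-12)²)²*157) = 1/(-3*(-5 + 144)²*157) = 1/(-3*139²*157) = 1/(-3*19321*157) = 1/(-57963*157) = 1/(-9100191) = -1/9100191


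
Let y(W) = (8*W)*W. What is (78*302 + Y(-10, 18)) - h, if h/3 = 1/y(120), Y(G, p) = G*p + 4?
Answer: 897791999/38400 ≈ 23380.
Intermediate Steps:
Y(G, p) = 4 + G*p
y(W) = 8*W**2
h = 1/38400 (h = 3/((8*120**2)) = 3/((8*14400)) = 3/115200 = 3*(1/115200) = 1/38400 ≈ 2.6042e-5)
(78*302 + Y(-10, 18)) - h = (78*302 + (4 - 10*18)) - 1*1/38400 = (23556 + (4 - 180)) - 1/38400 = (23556 - 176) - 1/38400 = 23380 - 1/38400 = 897791999/38400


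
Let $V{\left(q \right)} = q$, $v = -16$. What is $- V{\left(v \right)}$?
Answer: $16$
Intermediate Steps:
$- V{\left(v \right)} = \left(-1\right) \left(-16\right) = 16$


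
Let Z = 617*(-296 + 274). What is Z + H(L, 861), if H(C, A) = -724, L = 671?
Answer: -14298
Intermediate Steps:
Z = -13574 (Z = 617*(-22) = -13574)
Z + H(L, 861) = -13574 - 724 = -14298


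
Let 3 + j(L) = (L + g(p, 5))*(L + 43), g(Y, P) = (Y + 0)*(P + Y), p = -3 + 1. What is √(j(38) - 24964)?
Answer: 5*I*√895 ≈ 149.58*I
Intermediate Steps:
p = -2
g(Y, P) = Y*(P + Y)
j(L) = -3 + (-6 + L)*(43 + L) (j(L) = -3 + (L - 2*(5 - 2))*(L + 43) = -3 + (L - 2*3)*(43 + L) = -3 + (L - 6)*(43 + L) = -3 + (-6 + L)*(43 + L))
√(j(38) - 24964) = √((-261 + 38² + 37*38) - 24964) = √((-261 + 1444 + 1406) - 24964) = √(2589 - 24964) = √(-22375) = 5*I*√895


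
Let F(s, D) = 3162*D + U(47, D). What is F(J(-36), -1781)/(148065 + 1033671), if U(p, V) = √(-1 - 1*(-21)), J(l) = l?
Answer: -938587/196956 + √5/590868 ≈ -4.7655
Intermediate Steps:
U(p, V) = 2*√5 (U(p, V) = √(-1 + 21) = √20 = 2*√5)
F(s, D) = 2*√5 + 3162*D (F(s, D) = 3162*D + 2*√5 = 2*√5 + 3162*D)
F(J(-36), -1781)/(148065 + 1033671) = (2*√5 + 3162*(-1781))/(148065 + 1033671) = (2*√5 - 5631522)/1181736 = (-5631522 + 2*√5)*(1/1181736) = -938587/196956 + √5/590868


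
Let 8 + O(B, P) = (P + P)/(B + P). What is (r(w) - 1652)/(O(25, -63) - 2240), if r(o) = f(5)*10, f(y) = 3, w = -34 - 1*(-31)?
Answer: 30818/42649 ≈ 0.72260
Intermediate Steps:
w = -3 (w = -34 + 31 = -3)
O(B, P) = -8 + 2*P/(B + P) (O(B, P) = -8 + (P + P)/(B + P) = -8 + (2*P)/(B + P) = -8 + 2*P/(B + P))
r(o) = 30 (r(o) = 3*10 = 30)
(r(w) - 1652)/(O(25, -63) - 2240) = (30 - 1652)/(2*(-4*25 - 3*(-63))/(25 - 63) - 2240) = -1622/(2*(-100 + 189)/(-38) - 2240) = -1622/(2*(-1/38)*89 - 2240) = -1622/(-89/19 - 2240) = -1622/(-42649/19) = -1622*(-19/42649) = 30818/42649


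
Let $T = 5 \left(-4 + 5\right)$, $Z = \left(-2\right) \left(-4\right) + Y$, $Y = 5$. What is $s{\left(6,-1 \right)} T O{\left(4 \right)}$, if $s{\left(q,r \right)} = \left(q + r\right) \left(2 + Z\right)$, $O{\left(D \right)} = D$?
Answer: $1500$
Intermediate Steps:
$Z = 13$ ($Z = \left(-2\right) \left(-4\right) + 5 = 8 + 5 = 13$)
$s{\left(q,r \right)} = 15 q + 15 r$ ($s{\left(q,r \right)} = \left(q + r\right) \left(2 + 13\right) = \left(q + r\right) 15 = 15 q + 15 r$)
$T = 5$ ($T = 5 \cdot 1 = 5$)
$s{\left(6,-1 \right)} T O{\left(4 \right)} = \left(15 \cdot 6 + 15 \left(-1\right)\right) 5 \cdot 4 = \left(90 - 15\right) 5 \cdot 4 = 75 \cdot 5 \cdot 4 = 375 \cdot 4 = 1500$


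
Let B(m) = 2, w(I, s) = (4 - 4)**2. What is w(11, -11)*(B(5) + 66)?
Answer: 0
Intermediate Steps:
w(I, s) = 0 (w(I, s) = 0**2 = 0)
w(11, -11)*(B(5) + 66) = 0*(2 + 66) = 0*68 = 0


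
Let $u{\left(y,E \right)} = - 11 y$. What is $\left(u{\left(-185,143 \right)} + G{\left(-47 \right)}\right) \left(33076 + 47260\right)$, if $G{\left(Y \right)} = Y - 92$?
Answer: $152317056$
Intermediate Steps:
$G{\left(Y \right)} = -92 + Y$ ($G{\left(Y \right)} = Y - 92 = -92 + Y$)
$\left(u{\left(-185,143 \right)} + G{\left(-47 \right)}\right) \left(33076 + 47260\right) = \left(\left(-11\right) \left(-185\right) - 139\right) \left(33076 + 47260\right) = \left(2035 - 139\right) 80336 = 1896 \cdot 80336 = 152317056$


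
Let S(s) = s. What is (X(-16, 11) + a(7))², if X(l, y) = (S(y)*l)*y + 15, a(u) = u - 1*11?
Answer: 3705625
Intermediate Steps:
a(u) = -11 + u (a(u) = u - 11 = -11 + u)
X(l, y) = 15 + l*y² (X(l, y) = (y*l)*y + 15 = (l*y)*y + 15 = l*y² + 15 = 15 + l*y²)
(X(-16, 11) + a(7))² = ((15 - 16*11²) + (-11 + 7))² = ((15 - 16*121) - 4)² = ((15 - 1936) - 4)² = (-1921 - 4)² = (-1925)² = 3705625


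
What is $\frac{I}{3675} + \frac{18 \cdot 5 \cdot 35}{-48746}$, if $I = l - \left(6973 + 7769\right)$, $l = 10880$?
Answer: $- \frac{99916651}{89570775} \approx -1.1155$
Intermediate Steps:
$I = -3862$ ($I = 10880 - \left(6973 + 7769\right) = 10880 - 14742 = -3862$)
$\frac{I}{3675} + \frac{18 \cdot 5 \cdot 35}{-48746} = - \frac{3862}{3675} + \frac{18 \cdot 5 \cdot 35}{-48746} = \left(-3862\right) \frac{1}{3675} + 90 \cdot 35 \left(- \frac{1}{48746}\right) = - \frac{3862}{3675} + 3150 \left(- \frac{1}{48746}\right) = - \frac{3862}{3675} - \frac{1575}{24373} = - \frac{99916651}{89570775}$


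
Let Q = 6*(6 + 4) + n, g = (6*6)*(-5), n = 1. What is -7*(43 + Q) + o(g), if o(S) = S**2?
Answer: 31672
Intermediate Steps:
g = -180 (g = 36*(-5) = -180)
Q = 61 (Q = 6*(6 + 4) + 1 = 6*10 + 1 = 60 + 1 = 61)
-7*(43 + Q) + o(g) = -7*(43 + 61) + (-180)**2 = -7*104 + 32400 = -728 + 32400 = 31672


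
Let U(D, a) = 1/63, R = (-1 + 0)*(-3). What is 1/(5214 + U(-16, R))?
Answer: 63/328483 ≈ 0.00019179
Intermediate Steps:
R = 3 (R = -1*(-3) = 3)
U(D, a) = 1/63
1/(5214 + U(-16, R)) = 1/(5214 + 1/63) = 1/(328483/63) = 63/328483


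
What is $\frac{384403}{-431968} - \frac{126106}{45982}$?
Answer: $- \frac{36074687677}{9931376288} \approx -3.6324$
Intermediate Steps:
$\frac{384403}{-431968} - \frac{126106}{45982} = 384403 \left(- \frac{1}{431968}\right) - \frac{63053}{22991} = - \frac{384403}{431968} - \frac{63053}{22991} = - \frac{36074687677}{9931376288}$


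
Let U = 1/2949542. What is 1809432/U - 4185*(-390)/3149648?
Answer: 8404828884987910731/1574824 ≈ 5.3370e+12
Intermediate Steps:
U = 1/2949542 ≈ 3.3904e-7
1809432/U - 4185*(-390)/3149648 = 1809432/(1/2949542) - 4185*(-390)/3149648 = 1809432*2949542 + 1632150*(1/3149648) = 5336995680144 + 816075/1574824 = 8404828884987910731/1574824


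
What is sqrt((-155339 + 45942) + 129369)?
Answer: 2*sqrt(4993) ≈ 141.32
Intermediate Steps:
sqrt((-155339 + 45942) + 129369) = sqrt(-109397 + 129369) = sqrt(19972) = 2*sqrt(4993)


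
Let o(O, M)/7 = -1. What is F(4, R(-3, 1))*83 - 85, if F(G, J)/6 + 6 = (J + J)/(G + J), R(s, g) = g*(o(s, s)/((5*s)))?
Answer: -198919/67 ≈ -2968.9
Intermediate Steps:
o(O, M) = -7 (o(O, M) = 7*(-1) = -7)
R(s, g) = -7*g/(5*s) (R(s, g) = g*(-7*1/(5*s)) = g*(-7/(5*s)) = -7*g/(5*s))
F(G, J) = -36 + 12*J/(G + J) (F(G, J) = -36 + 6*((J + J)/(G + J)) = -36 + 6*((2*J)/(G + J)) = -36 + 6*(2*J/(G + J)) = -36 + 12*J/(G + J))
F(4, R(-3, 1))*83 - 85 = (12*(-3*4 - (-14)/(5*(-3)))/(4 - 7/5*1/(-3)))*83 - 85 = (12*(-12 - (-14)*(-1)/(5*3))/(4 - 7/5*1*(-⅓)))*83 - 85 = (12*(-12 - 2*7/15)/(4 + 7/15))*83 - 85 = (12*(-12 - 14/15)/(67/15))*83 - 85 = (12*(15/67)*(-194/15))*83 - 85 = -2328/67*83 - 85 = -193224/67 - 85 = -198919/67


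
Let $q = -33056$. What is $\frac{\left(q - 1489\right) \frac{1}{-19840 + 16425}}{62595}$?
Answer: $\frac{2303}{14250795} \approx 0.0001616$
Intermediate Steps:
$\frac{\left(q - 1489\right) \frac{1}{-19840 + 16425}}{62595} = \frac{\left(-33056 - 1489\right) \frac{1}{-19840 + 16425}}{62595} = - \frac{34545}{-3415} \cdot \frac{1}{62595} = \left(-34545\right) \left(- \frac{1}{3415}\right) \frac{1}{62595} = \frac{6909}{683} \cdot \frac{1}{62595} = \frac{2303}{14250795}$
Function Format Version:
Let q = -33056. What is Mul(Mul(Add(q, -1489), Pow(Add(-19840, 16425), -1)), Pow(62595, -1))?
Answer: Rational(2303, 14250795) ≈ 0.00016160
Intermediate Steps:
Mul(Mul(Add(q, -1489), Pow(Add(-19840, 16425), -1)), Pow(62595, -1)) = Mul(Mul(Add(-33056, -1489), Pow(Add(-19840, 16425), -1)), Pow(62595, -1)) = Mul(Mul(-34545, Pow(-3415, -1)), Rational(1, 62595)) = Mul(Mul(-34545, Rational(-1, 3415)), Rational(1, 62595)) = Mul(Rational(6909, 683), Rational(1, 62595)) = Rational(2303, 14250795)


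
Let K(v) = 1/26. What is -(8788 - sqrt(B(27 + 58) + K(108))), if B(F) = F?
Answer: -8788 + sqrt(57486)/26 ≈ -8778.8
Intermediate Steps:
K(v) = 1/26
-(8788 - sqrt(B(27 + 58) + K(108))) = -(8788 - sqrt((27 + 58) + 1/26)) = -(8788 - sqrt(85 + 1/26)) = -(8788 - sqrt(2211/26)) = -(8788 - sqrt(57486)/26) = -8788 + sqrt(57486)/26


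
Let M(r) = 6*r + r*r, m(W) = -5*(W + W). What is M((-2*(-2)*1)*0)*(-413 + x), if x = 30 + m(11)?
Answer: 0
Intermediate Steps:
m(W) = -10*W
M(r) = r**2 + 6*r (M(r) = 6*r + r**2 = r**2 + 6*r)
x = -80 (x = 30 - 10*11 = 30 - 110 = -80)
M((-2*(-2)*1)*0)*(-413 + x) = (((-2*(-2)*1)*0)*(6 + (-2*(-2)*1)*0))*(-413 - 80) = (((4*1)*0)*(6 + (4*1)*0))*(-493) = ((4*0)*(6 + 4*0))*(-493) = (0*(6 + 0))*(-493) = (0*6)*(-493) = 0*(-493) = 0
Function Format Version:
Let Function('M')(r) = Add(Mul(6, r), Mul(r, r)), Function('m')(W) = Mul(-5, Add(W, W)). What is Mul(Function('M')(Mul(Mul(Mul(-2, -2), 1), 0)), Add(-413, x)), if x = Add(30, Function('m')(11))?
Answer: 0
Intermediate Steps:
Function('m')(W) = Mul(-10, W) (Function('m')(W) = Mul(-5, Mul(2, W)) = Mul(-10, W))
Function('M')(r) = Add(Pow(r, 2), Mul(6, r)) (Function('M')(r) = Add(Mul(6, r), Pow(r, 2)) = Add(Pow(r, 2), Mul(6, r)))
x = -80 (x = Add(30, Mul(-10, 11)) = Add(30, -110) = -80)
Mul(Function('M')(Mul(Mul(Mul(-2, -2), 1), 0)), Add(-413, x)) = Mul(Mul(Mul(Mul(Mul(-2, -2), 1), 0), Add(6, Mul(Mul(Mul(-2, -2), 1), 0))), Add(-413, -80)) = Mul(Mul(Mul(Mul(4, 1), 0), Add(6, Mul(Mul(4, 1), 0))), -493) = Mul(Mul(Mul(4, 0), Add(6, Mul(4, 0))), -493) = Mul(Mul(0, Add(6, 0)), -493) = Mul(Mul(0, 6), -493) = Mul(0, -493) = 0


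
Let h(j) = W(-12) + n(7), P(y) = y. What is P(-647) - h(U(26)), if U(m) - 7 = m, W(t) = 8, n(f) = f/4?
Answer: -2627/4 ≈ -656.75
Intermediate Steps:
n(f) = f/4 (n(f) = f*(¼) = f/4)
U(m) = 7 + m
h(j) = 39/4 (h(j) = 8 + (¼)*7 = 8 + 7/4 = 39/4)
P(-647) - h(U(26)) = -647 - 1*39/4 = -647 - 39/4 = -2627/4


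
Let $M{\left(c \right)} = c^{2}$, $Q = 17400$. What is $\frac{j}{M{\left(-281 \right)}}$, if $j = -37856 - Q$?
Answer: $- \frac{55256}{78961} \approx -0.69979$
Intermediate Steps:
$j = -55256$ ($j = -37856 - 17400 = -55256$)
$\frac{j}{M{\left(-281 \right)}} = - \frac{55256}{\left(-281\right)^{2}} = - \frac{55256}{78961}$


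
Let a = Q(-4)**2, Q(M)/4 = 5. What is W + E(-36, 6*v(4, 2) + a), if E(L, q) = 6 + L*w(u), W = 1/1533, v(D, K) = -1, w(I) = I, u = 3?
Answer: -156365/1533 ≈ -102.00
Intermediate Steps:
Q(M) = 20 (Q(M) = 4*5 = 20)
a = 400 (a = 20**2 = 400)
W = 1/1533 ≈ 0.00065232
E(L, q) = 6 + 3*L (E(L, q) = 6 + L*3 = 6 + 3*L)
W + E(-36, 6*v(4, 2) + a) = 1/1533 + (6 + 3*(-36)) = 1/1533 + (6 - 108) = 1/1533 - 102 = -156365/1533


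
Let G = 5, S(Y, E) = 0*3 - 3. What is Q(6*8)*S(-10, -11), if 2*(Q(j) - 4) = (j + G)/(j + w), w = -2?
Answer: -1263/92 ≈ -13.728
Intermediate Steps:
S(Y, E) = -3 (S(Y, E) = 0 - 3 = -3)
Q(j) = 4 + (5 + j)/(2*(-2 + j)) (Q(j) = 4 + ((j + 5)/(j - 2))/2 = 4 + ((5 + j)/(-2 + j))/2 = 4 + (5 + j)/(2*(-2 + j)))
Q(6*8)*S(-10, -11) = ((-11 + 9*(6*8))/(2*(-2 + 6*8)))*(-3) = ((-11 + 9*48)/(2*(-2 + 48)))*(-3) = ((1/2)*(-11 + 432)/46)*(-3) = ((1/2)*(1/46)*421)*(-3) = (421/92)*(-3) = -1263/92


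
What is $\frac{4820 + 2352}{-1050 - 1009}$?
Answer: $- \frac{7172}{2059} \approx -3.4832$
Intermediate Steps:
$\frac{4820 + 2352}{-1050 - 1009} = \frac{7172}{-2059} = 7172 \left(- \frac{1}{2059}\right) = - \frac{7172}{2059}$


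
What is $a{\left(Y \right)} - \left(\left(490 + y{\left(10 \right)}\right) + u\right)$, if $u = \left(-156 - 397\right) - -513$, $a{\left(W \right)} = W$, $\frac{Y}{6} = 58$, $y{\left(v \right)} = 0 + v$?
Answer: $-112$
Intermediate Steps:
$y{\left(v \right)} = v$
$Y = 348$ ($Y = 6 \cdot 58 = 348$)
$u = -40$ ($u = \left(-156 - 397\right) + 513 = -553 + 513 = -40$)
$a{\left(Y \right)} - \left(\left(490 + y{\left(10 \right)}\right) + u\right) = 348 - \left(\left(490 + 10\right) - 40\right) = 348 - \left(500 - 40\right) = 348 - 460 = -112$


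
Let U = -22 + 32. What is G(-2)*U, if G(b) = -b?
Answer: 20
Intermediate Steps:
U = 10
G(-2)*U = -1*(-2)*10 = 2*10 = 20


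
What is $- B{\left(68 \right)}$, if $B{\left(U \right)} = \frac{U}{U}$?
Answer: $-1$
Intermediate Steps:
$B{\left(U \right)} = 1$
$- B{\left(68 \right)} = \left(-1\right) 1 = -1$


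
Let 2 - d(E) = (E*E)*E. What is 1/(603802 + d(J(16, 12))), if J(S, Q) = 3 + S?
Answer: 1/596945 ≈ 1.6752e-6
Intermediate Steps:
d(E) = 2 - E³ (d(E) = 2 - E*E*E = 2 - E²*E = 2 - E³)
1/(603802 + d(J(16, 12))) = 1/(603802 + (2 - (3 + 16)³)) = 1/(603802 + (2 - 1*19³)) = 1/(603802 + (2 - 1*6859)) = 1/(603802 + (2 - 6859)) = 1/(603802 - 6857) = 1/596945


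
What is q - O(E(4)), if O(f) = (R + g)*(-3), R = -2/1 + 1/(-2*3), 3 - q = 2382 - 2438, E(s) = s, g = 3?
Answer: 123/2 ≈ 61.500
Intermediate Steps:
q = 59 (q = 3 - (2382 - 2438) = 3 - 1*(-56) = 3 + 56 = 59)
R = -13/6 (R = -2*1 + 1/(-6) = -2 + 1*(-⅙) = -2 - ⅙ = -13/6 ≈ -2.1667)
O(f) = -5/2 (O(f) = (-13/6 + 3)*(-3) = (⅚)*(-3) = -5/2)
q - O(E(4)) = 59 - 1*(-5/2) = 59 + 5/2 = 123/2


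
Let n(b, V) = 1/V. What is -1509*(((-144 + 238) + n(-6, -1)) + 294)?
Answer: -583983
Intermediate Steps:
-1509*(((-144 + 238) + n(-6, -1)) + 294) = -1509*(((-144 + 238) + 1/(-1)) + 294) = -1509*((94 - 1) + 294) = -1509*(93 + 294) = -1509*387 = -583983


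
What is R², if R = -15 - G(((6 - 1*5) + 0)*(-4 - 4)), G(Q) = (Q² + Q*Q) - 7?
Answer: 18496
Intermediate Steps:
G(Q) = -7 + 2*Q² (G(Q) = (Q² + Q²) - 7 = 2*Q² - 7 = -7 + 2*Q²)
R = -136 (R = -15 - (-7 + 2*(((6 - 1*5) + 0)*(-4 - 4))²) = -15 - (-7 + 2*(((6 - 5) + 0)*(-8))²) = -15 - (-7 + 2*((1 + 0)*(-8))²) = -15 - (-7 + 2*(1*(-8))²) = -15 - (-7 + 2*(-8)²) = -15 - (-7 + 2*64) = -15 - (-7 + 128) = -15 - 1*121 = -15 - 121 = -136)
R² = (-136)² = 18496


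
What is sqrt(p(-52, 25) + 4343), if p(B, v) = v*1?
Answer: 4*sqrt(273) ≈ 66.091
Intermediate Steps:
p(B, v) = v
sqrt(p(-52, 25) + 4343) = sqrt(25 + 4343) = sqrt(4368) = 4*sqrt(273)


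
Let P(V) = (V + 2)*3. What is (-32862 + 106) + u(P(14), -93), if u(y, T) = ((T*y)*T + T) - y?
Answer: 382255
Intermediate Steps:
P(V) = 6 + 3*V (P(V) = (2 + V)*3 = 6 + 3*V)
u(y, T) = T - y + y*T**2 (u(y, T) = (y*T**2 + T) - y = (T + y*T**2) - y = T - y + y*T**2)
(-32862 + 106) + u(P(14), -93) = (-32862 + 106) + (-93 - (6 + 3*14) + (6 + 3*14)*(-93)**2) = -32756 + (-93 - (6 + 42) + (6 + 42)*8649) = -32756 + (-93 - 1*48 + 48*8649) = -32756 + (-93 - 48 + 415152) = -32756 + 415011 = 382255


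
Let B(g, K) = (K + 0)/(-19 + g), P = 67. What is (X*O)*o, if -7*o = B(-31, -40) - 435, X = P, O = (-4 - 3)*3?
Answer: -436371/5 ≈ -87274.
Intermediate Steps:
B(g, K) = K/(-19 + g)
O = -21 (O = -7*3 = -21)
X = 67
o = 2171/35 (o = -(-40/(-19 - 31) - 435)/7 = -(-40/(-50) - 435)/7 = -(-40*(-1/50) - 435)/7 = -(⅘ - 435)/7 = -⅐*(-2171/5) = 2171/35 ≈ 62.029)
(X*O)*o = (67*(-21))*(2171/35) = -1407*2171/35 = -436371/5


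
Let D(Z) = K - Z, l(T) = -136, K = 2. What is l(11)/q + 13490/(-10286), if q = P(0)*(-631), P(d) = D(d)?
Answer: -3906371/3245233 ≈ -1.2037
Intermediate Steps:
D(Z) = 2 - Z
P(d) = 2 - d
q = -1262 (q = (2 - 1*0)*(-631) = (2 + 0)*(-631) = 2*(-631) = -1262)
l(11)/q + 13490/(-10286) = -136/(-1262) + 13490/(-10286) = -136*(-1/1262) + 13490*(-1/10286) = 68/631 - 6745/5143 = -3906371/3245233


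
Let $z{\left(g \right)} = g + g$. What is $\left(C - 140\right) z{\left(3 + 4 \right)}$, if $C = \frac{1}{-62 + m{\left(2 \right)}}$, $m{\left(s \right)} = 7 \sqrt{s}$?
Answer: $- \frac{3671514}{1873} - \frac{49 \sqrt{2}}{1873} \approx -1960.3$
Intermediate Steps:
$z{\left(g \right)} = 2 g$
$C = \frac{1}{-62 + 7 \sqrt{2}} \approx -0.019194$
$\left(C - 140\right) z{\left(3 + 4 \right)} = \left(\left(- \frac{31}{1873} - \frac{7 \sqrt{2}}{3746}\right) - 140\right) 2 \left(3 + 4\right) = \left(- \frac{262251}{1873} - \frac{7 \sqrt{2}}{3746}\right) 2 \cdot 7 = \left(- \frac{262251}{1873} - \frac{7 \sqrt{2}}{3746}\right) 14 = - \frac{3671514}{1873} - \frac{49 \sqrt{2}}{1873}$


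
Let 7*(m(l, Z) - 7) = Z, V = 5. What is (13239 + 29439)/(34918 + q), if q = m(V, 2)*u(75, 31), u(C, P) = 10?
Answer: 149373/122468 ≈ 1.2197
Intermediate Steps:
m(l, Z) = 7 + Z/7
q = 510/7 (q = (7 + (⅐)*2)*10 = (7 + 2/7)*10 = (51/7)*10 = 510/7 ≈ 72.857)
(13239 + 29439)/(34918 + q) = (13239 + 29439)/(34918 + 510/7) = 42678/(244936/7) = 42678*(7/244936) = 149373/122468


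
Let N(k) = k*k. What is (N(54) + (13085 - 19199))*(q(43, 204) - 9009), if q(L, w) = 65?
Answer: 28602912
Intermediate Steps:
N(k) = k**2
(N(54) + (13085 - 19199))*(q(43, 204) - 9009) = (54**2 + (13085 - 19199))*(65 - 9009) = (2916 - 6114)*(-8944) = -3198*(-8944) = 28602912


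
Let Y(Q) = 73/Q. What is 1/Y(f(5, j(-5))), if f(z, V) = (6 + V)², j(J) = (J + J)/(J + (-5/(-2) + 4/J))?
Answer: 88804/79497 ≈ 1.1171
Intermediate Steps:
j(J) = 2*J/(5/2 + J + 4/J) (j(J) = (2*J)/(J + (-5*(-½) + 4/J)) = (2*J)/(J + (5/2 + 4/J)) = (2*J)/(5/2 + J + 4/J) = 2*J/(5/2 + J + 4/J))
1/Y(f(5, j(-5))) = 1/(73/((6 + 4*(-5)²/(8 + 2*(-5)² + 5*(-5)))²)) = 1/(73/((6 + 4*25/(8 + 2*25 - 25))²)) = 1/(73/((6 + 4*25/(8 + 50 - 25))²)) = 1/(73/((6 + 4*25/33)²)) = 1/(73/((6 + 4*25*(1/33))²)) = 1/(73/((6 + 100/33)²)) = 1/(73/((298/33)²)) = 1/(73/(88804/1089)) = 1/(73*(1089/88804)) = 1/(79497/88804) = 88804/79497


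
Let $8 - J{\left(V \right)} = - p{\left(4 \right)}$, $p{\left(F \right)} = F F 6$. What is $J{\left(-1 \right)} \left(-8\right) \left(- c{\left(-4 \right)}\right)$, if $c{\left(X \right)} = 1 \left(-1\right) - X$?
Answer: $2496$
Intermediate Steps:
$c{\left(X \right)} = -1 - X$
$p{\left(F \right)} = 6 F^{2}$ ($p{\left(F \right)} = F^{2} \cdot 6 = 6 F^{2}$)
$J{\left(V \right)} = 104$ ($J{\left(V \right)} = 8 - - 6 \cdot 4^{2} = 8 - - 6 \cdot 16 = 8 - \left(-1\right) 96 = 8 - -96 = 8 + 96 = 104$)
$J{\left(-1 \right)} \left(-8\right) \left(- c{\left(-4 \right)}\right) = 104 \left(-8\right) \left(- (-1 - -4)\right) = - 832 \left(- (-1 + 4)\right) = - 832 \left(\left(-1\right) 3\right) = \left(-832\right) \left(-3\right) = 2496$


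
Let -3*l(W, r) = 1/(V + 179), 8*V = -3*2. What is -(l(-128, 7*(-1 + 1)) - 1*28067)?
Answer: 60035317/2139 ≈ 28067.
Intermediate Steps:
V = -¾ (V = (-3*2)/8 = (⅛)*(-6) = -¾ ≈ -0.75000)
l(W, r) = -4/2139 (l(W, r) = -1/(3*(-¾ + 179)) = -1/(3*713/4) = -⅓*4/713 = -4/2139)
-(l(-128, 7*(-1 + 1)) - 1*28067) = -(-4/2139 - 1*28067) = -(-4/2139 - 28067) = -1*(-60035317/2139) = 60035317/2139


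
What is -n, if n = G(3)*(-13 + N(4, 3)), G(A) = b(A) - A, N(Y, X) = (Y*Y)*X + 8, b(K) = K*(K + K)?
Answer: -645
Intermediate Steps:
b(K) = 2*K² (b(K) = K*(2*K) = 2*K²)
N(Y, X) = 8 + X*Y² (N(Y, X) = Y²*X + 8 = X*Y² + 8 = 8 + X*Y²)
G(A) = -A + 2*A² (G(A) = 2*A² - A = -A + 2*A²)
n = 645 (n = (3*(-1 + 2*3))*(-13 + (8 + 3*4²)) = (3*(-1 + 6))*(-13 + (8 + 3*16)) = (3*5)*(-13 + (8 + 48)) = 15*(-13 + 56) = 15*43 = 645)
-n = -1*645 = -645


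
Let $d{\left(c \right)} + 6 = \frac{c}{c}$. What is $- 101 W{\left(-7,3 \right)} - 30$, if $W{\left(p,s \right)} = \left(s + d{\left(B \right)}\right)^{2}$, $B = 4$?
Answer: $-434$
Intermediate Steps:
$d{\left(c \right)} = -5$ ($d{\left(c \right)} = -6 + \frac{c}{c} = -6 + 1 = -5$)
$W{\left(p,s \right)} = \left(-5 + s\right)^{2}$ ($W{\left(p,s \right)} = \left(s - 5\right)^{2} = \left(-5 + s\right)^{2}$)
$- 101 W{\left(-7,3 \right)} - 30 = - 101 \left(-5 + 3\right)^{2} - 30 = - 101 \left(-2\right)^{2} - 30 = \left(-101\right) 4 - 30 = -404 - 30 = -434$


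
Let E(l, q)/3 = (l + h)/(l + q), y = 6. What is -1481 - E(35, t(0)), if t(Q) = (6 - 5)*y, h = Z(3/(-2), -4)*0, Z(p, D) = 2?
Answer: -60826/41 ≈ -1483.6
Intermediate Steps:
h = 0 (h = 2*0 = 0)
t(Q) = 6 (t(Q) = (6 - 5)*6 = 1*6 = 6)
E(l, q) = 3*l/(l + q) (E(l, q) = 3*((l + 0)/(l + q)) = 3*(l/(l + q)) = 3*l/(l + q))
-1481 - E(35, t(0)) = -1481 - 3*35/(35 + 6) = -1481 - 3*35/41 = -1481 - 1*105/41 = -1481 - 105/41 = -60826/41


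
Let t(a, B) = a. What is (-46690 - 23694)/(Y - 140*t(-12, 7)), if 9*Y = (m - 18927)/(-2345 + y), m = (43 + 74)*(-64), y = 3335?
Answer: -13936032/332053 ≈ -41.969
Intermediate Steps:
m = -7488 (m = 117*(-64) = -7488)
Y = -587/198 (Y = ((-7488 - 18927)/(-2345 + 3335))/9 = (-26415/990)/9 = (-26415*1/990)/9 = (⅑)*(-587/22) = -587/198 ≈ -2.9646)
(-46690 - 23694)/(Y - 140*t(-12, 7)) = (-46690 - 23694)/(-587/198 - 140*(-12)) = -70384/(-587/198 + 1680) = -70384/332053/198 = -70384*198/332053 = -13936032/332053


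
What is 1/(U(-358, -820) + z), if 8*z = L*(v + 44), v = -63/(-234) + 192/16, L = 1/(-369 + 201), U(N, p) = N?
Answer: -4992/1787345 ≈ -0.0027930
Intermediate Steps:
L = -1/168 (L = 1/(-168) = -1/168 ≈ -0.0059524)
v = 319/26 (v = -63*(-1/234) + 192*(1/16) = 7/26 + 12 = 319/26 ≈ 12.269)
z = -209/4992 (z = (-(319/26 + 44)/168)/8 = (-1/168*1463/26)/8 = (1/8)*(-209/624) = -209/4992 ≈ -0.041867)
1/(U(-358, -820) + z) = 1/(-358 - 209/4992) = 1/(-1787345/4992) = -4992/1787345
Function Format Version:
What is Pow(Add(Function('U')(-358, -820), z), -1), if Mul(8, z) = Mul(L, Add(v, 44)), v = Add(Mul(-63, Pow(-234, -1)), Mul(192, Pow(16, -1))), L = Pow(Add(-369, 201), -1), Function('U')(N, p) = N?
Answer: Rational(-4992, 1787345) ≈ -0.0027930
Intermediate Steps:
L = Rational(-1, 168) (L = Pow(-168, -1) = Rational(-1, 168) ≈ -0.0059524)
v = Rational(319, 26) (v = Add(Mul(-63, Rational(-1, 234)), Mul(192, Rational(1, 16))) = Add(Rational(7, 26), 12) = Rational(319, 26) ≈ 12.269)
z = Rational(-209, 4992) (z = Mul(Rational(1, 8), Mul(Rational(-1, 168), Add(Rational(319, 26), 44))) = Mul(Rational(1, 8), Mul(Rational(-1, 168), Rational(1463, 26))) = Mul(Rational(1, 8), Rational(-209, 624)) = Rational(-209, 4992) ≈ -0.041867)
Pow(Add(Function('U')(-358, -820), z), -1) = Pow(Add(-358, Rational(-209, 4992)), -1) = Pow(Rational(-1787345, 4992), -1) = Rational(-4992, 1787345)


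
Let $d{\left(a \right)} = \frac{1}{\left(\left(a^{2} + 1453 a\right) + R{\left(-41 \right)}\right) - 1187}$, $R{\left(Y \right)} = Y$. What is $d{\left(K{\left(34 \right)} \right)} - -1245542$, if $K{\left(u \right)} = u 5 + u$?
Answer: $\frac{419498545601}{336800} \approx 1.2455 \cdot 10^{6}$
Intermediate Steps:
$K{\left(u \right)} = 6 u$ ($K{\left(u \right)} = 5 u + u = 6 u$)
$d{\left(a \right)} = \frac{1}{-1228 + a^{2} + 1453 a}$ ($d{\left(a \right)} = \frac{1}{\left(\left(a^{2} + 1453 a\right) - 41\right) - 1187} = \frac{1}{\left(-41 + a^{2} + 1453 a\right) - 1187} = \frac{1}{-1228 + a^{2} + 1453 a}$)
$d{\left(K{\left(34 \right)} \right)} - -1245542 = \frac{1}{-1228 + \left(6 \cdot 34\right)^{2} + 1453 \cdot 6 \cdot 34} - -1245542 = \frac{1}{-1228 + 204^{2} + 1453 \cdot 204} + 1245542 = \frac{1}{-1228 + 41616 + 296412} + 1245542 = \frac{1}{336800} + 1245542 = \frac{419498545601}{336800}$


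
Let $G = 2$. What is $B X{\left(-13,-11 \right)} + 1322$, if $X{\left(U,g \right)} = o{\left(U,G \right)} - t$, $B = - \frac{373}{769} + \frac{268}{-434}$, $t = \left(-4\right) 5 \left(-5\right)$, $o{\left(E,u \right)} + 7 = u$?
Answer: $\frac{34274963}{23839} \approx 1437.8$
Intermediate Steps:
$o{\left(E,u \right)} = -7 + u$
$t = 100$ ($t = \left(-20\right) \left(-5\right) = 100$)
$B = - \frac{183987}{166873}$ ($B = \left(-373\right) \frac{1}{769} + 268 \left(- \frac{1}{434}\right) = - \frac{373}{769} - \frac{134}{217} = - \frac{183987}{166873} \approx -1.1026$)
$X{\left(U,g \right)} = -105$ ($X{\left(U,g \right)} = \left(-7 + 2\right) - 100 = -5 - 100 = -105$)
$B X{\left(-13,-11 \right)} + 1322 = \left(- \frac{183987}{166873}\right) \left(-105\right) + 1322 = \frac{2759805}{23839} + 1322 = \frac{34274963}{23839}$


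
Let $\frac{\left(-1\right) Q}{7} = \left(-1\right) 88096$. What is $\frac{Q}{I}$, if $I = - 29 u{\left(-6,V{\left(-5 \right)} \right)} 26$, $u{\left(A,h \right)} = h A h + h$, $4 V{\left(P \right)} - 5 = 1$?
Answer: $\frac{77084}{1131} \approx 68.156$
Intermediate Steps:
$Q = 616672$ ($Q = - 7 \left(\left(-1\right) 88096\right) = \left(-7\right) \left(-88096\right) = 616672$)
$V{\left(P \right)} = \frac{3}{2}$ ($V{\left(P \right)} = \frac{5}{4} + \frac{1}{4} \cdot 1 = \frac{5}{4} + \frac{1}{4} = \frac{3}{2}$)
$u{\left(A,h \right)} = h + A h^{2}$ ($u{\left(A,h \right)} = A h h + h = A h^{2} + h = h + A h^{2}$)
$I = 9048$ ($I = - 29 \frac{3 \left(1 - 9\right)}{2} \cdot 26 = - 29 \cdot \frac{3}{2} \left(-8\right) 26 = \left(-29\right) \left(-12\right) 26 = 348 \cdot 26 = 9048$)
$\frac{Q}{I} = \frac{616672}{9048} = 616672 \cdot \frac{1}{9048} = \frac{77084}{1131}$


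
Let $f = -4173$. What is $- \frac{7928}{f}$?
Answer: $\frac{7928}{4173} \approx 1.8998$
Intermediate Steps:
$- \frac{7928}{f} = - \frac{7928}{-4173} = \left(-7928\right) \left(- \frac{1}{4173}\right) = \frac{7928}{4173}$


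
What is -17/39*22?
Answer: -374/39 ≈ -9.5897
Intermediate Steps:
-17/39*22 = -374/39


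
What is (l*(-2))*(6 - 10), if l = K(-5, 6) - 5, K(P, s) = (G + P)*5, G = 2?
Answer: -160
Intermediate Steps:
K(P, s) = 10 + 5*P (K(P, s) = (2 + P)*5 = 10 + 5*P)
l = -20 (l = (10 + 5*(-5)) - 5 = (10 - 25) - 5 = -15 - 5 = -20)
(l*(-2))*(6 - 10) = (-20*(-2))*(6 - 10) = 40*(-4) = -160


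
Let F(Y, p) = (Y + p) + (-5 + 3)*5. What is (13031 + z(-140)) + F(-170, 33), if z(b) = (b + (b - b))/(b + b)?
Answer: 25769/2 ≈ 12885.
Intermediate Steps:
z(b) = ½ (z(b) = (b + 0)/((2*b)) = b*(1/(2*b)) = ½)
F(Y, p) = -10 + Y + p (F(Y, p) = (Y + p) - 2*5 = (Y + p) - 10 = -10 + Y + p)
(13031 + z(-140)) + F(-170, 33) = (13031 + ½) + (-10 - 170 + 33) = 26063/2 - 147 = 25769/2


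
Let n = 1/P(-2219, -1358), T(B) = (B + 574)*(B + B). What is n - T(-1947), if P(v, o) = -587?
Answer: -3138373195/587 ≈ -5.3465e+6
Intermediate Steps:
T(B) = 2*B*(574 + B) (T(B) = (574 + B)*(2*B) = 2*B*(574 + B))
n = -1/587 (n = 1/(-587) = -1/587 ≈ -0.0017036)
n - T(-1947) = -1/587 - 2*(-1947)*(574 - 1947) = -1/587 - 2*(-1947)*(-1373) = -1/587 - 1*5346462 = -1/587 - 5346462 = -3138373195/587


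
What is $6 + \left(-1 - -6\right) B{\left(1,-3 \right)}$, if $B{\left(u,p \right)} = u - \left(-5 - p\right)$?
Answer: $21$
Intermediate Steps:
$B{\left(u,p \right)} = 5 + p + u$ ($B{\left(u,p \right)} = u + \left(5 + p\right) = 5 + p + u$)
$6 + \left(-1 - -6\right) B{\left(1,-3 \right)} = 6 + \left(-1 - -6\right) \left(5 - 3 + 1\right) = 6 + \left(-1 + 6\right) 3 = 6 + 5 \cdot 3 = 6 + 15 = 21$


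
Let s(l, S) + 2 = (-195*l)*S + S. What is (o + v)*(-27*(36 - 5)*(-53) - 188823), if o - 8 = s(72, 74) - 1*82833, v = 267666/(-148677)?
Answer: 8030796257086518/49559 ≈ 1.6205e+11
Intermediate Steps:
s(l, S) = -2 + S - 195*S*l (s(l, S) = -2 + ((-195*l)*S + S) = -2 + (-195*S*l + S) = -2 + (S - 195*S*l) = -2 + S - 195*S*l)
v = -89222/49559 (v = 267666*(-1/148677) = -89222/49559 ≈ -1.8003)
o = -1121713 (o = 8 + ((-2 + 74 - 195*74*72) - 1*82833) = 8 + ((-2 + 74 - 1038960) - 82833) = 8 + (-1038888 - 82833) = 8 - 1121721 = -1121713)
(o + v)*(-27*(36 - 5)*(-53) - 188823) = (-1121713 - 89222/49559)*(-27*(36 - 5)*(-53) - 188823) = -55591063789*(-27*31*(-53) - 188823)/49559 = -55591063789*(-837*(-53) - 188823)/49559 = -55591063789*(44361 - 188823)/49559 = -55591063789/49559*(-144462) = 8030796257086518/49559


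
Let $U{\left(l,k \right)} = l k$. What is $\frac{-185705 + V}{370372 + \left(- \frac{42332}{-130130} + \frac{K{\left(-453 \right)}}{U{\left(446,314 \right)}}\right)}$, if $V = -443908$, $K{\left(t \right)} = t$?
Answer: $- \frac{5737010272173180}{3374818843080779} \approx -1.6999$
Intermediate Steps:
$U{\left(l,k \right)} = k l$
$\frac{-185705 + V}{370372 + \left(- \frac{42332}{-130130} + \frac{K{\left(-453 \right)}}{U{\left(446,314 \right)}}\right)} = \frac{-185705 - 443908}{370372 - \left(- \frac{21166}{65065} + \frac{453}{140044}\right)} = - \frac{629613}{370372 - \left(- \frac{21166}{65065} + \frac{453}{140044}\right)} = - \frac{629613}{370372 + \left(\frac{21166}{65065} - \frac{453}{140044}\right)} = - \frac{629613}{370372 + \frac{2934696859}{9111962860}} = - \frac{629613}{\frac{3374818843080779}{9111962860}} = \left(-629613\right) \frac{9111962860}{3374818843080779} = - \frac{5737010272173180}{3374818843080779}$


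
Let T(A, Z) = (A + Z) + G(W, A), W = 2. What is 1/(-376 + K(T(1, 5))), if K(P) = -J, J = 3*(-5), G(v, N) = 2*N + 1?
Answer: -1/361 ≈ -0.0027701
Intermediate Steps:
G(v, N) = 1 + 2*N
J = -15
T(A, Z) = 1 + Z + 3*A (T(A, Z) = (A + Z) + (1 + 2*A) = 1 + Z + 3*A)
K(P) = 15 (K(P) = -1*(-15) = 15)
1/(-376 + K(T(1, 5))) = 1/(-376 + 15) = 1/(-361) = -1/361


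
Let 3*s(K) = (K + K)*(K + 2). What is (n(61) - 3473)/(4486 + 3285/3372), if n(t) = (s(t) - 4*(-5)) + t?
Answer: -932920/5043359 ≈ -0.18498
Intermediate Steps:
s(K) = 2*K*(2 + K)/3 (s(K) = ((K + K)*(K + 2))/3 = ((2*K)*(2 + K))/3 = (2*K*(2 + K))/3 = 2*K*(2 + K)/3)
n(t) = 20 + t + 2*t*(2 + t)/3 (n(t) = (2*t*(2 + t)/3 - 4*(-5)) + t = (2*t*(2 + t)/3 + 20) + t = (20 + 2*t*(2 + t)/3) + t = 20 + t + 2*t*(2 + t)/3)
(n(61) - 3473)/(4486 + 3285/3372) = ((20 + (⅔)*61² + (7/3)*61) - 3473)/(4486 + 3285/3372) = ((20 + (⅔)*3721 + 427/3) - 3473)/(4486 + 3285*(1/3372)) = ((20 + 7442/3 + 427/3) - 3473)/(4486 + 1095/1124) = (2643 - 3473)/(5043359/1124) = -830*1124/5043359 = -932920/5043359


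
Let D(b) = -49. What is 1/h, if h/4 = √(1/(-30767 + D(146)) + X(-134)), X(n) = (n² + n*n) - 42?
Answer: 3*√236549162666/1105369919 ≈ 0.0013200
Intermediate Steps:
X(n) = -42 + 2*n² (X(n) = (n² + n²) - 42 = 2*n² - 42 = -42 + 2*n²)
h = √236549162666/642 (h = 4*√(1/(-30767 - 49) + (-42 + 2*(-134)²)) = 4*√(1/(-30816) + (-42 + 2*17956)) = 4*√(-1/30816 + (-42 + 35912)) = 4*√(-1/30816 + 35870) = 4*√(1105369919/30816) = 4*(√236549162666/2568) = √236549162666/642 ≈ 757.58)
1/h = 1/(√236549162666/642) = 3*√236549162666/1105369919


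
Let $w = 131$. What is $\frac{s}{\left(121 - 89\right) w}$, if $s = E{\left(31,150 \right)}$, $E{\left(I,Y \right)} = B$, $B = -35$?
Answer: $- \frac{35}{4192} \approx -0.0083492$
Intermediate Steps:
$E{\left(I,Y \right)} = -35$
$s = -35$
$\frac{s}{\left(121 - 89\right) w} = - \frac{35}{\left(121 - 89\right) 131} = - \frac{35}{32 \cdot 131} = - \frac{35}{4192}$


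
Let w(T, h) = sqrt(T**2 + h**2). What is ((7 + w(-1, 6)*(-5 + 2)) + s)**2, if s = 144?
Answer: 23134 - 906*sqrt(37) ≈ 17623.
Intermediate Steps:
((7 + w(-1, 6)*(-5 + 2)) + s)**2 = ((7 + sqrt((-1)**2 + 6**2)*(-5 + 2)) + 144)**2 = ((7 + sqrt(1 + 36)*(-3)) + 144)**2 = ((7 + sqrt(37)*(-3)) + 144)**2 = ((7 - 3*sqrt(37)) + 144)**2 = (151 - 3*sqrt(37))**2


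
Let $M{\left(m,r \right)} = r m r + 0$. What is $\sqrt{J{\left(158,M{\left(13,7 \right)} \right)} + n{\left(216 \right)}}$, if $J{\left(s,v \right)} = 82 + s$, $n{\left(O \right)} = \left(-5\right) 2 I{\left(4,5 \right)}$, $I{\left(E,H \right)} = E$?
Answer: $10 \sqrt{2} \approx 14.142$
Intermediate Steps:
$M{\left(m,r \right)} = m r^{2}$ ($M{\left(m,r \right)} = m r r + 0 = m r^{2} + 0 = m r^{2}$)
$n{\left(O \right)} = -40$ ($n{\left(O \right)} = \left(-5\right) 2 \cdot 4 = \left(-10\right) 4 = -40$)
$\sqrt{J{\left(158,M{\left(13,7 \right)} \right)} + n{\left(216 \right)}} = \sqrt{\left(82 + 158\right) - 40} = \sqrt{240 - 40} = \sqrt{200} = 10 \sqrt{2}$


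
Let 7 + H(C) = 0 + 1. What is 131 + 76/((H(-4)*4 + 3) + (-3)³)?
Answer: 1553/12 ≈ 129.42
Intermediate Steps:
H(C) = -6 (H(C) = -7 + (0 + 1) = -7 + 1 = -6)
131 + 76/((H(-4)*4 + 3) + (-3)³) = 131 + 76/((-6*4 + 3) + (-3)³) = 131 + 76/((-24 + 3) - 27) = 131 + 76/(-21 - 27) = 131 + 76/(-48) = 131 - 1/48*76 = 131 - 19/12 = 1553/12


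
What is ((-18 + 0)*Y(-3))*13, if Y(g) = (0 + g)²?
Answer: -2106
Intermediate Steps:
Y(g) = g²
((-18 + 0)*Y(-3))*13 = ((-18 + 0)*(-3)²)*13 = -18*9*13 = -162*13 = -2106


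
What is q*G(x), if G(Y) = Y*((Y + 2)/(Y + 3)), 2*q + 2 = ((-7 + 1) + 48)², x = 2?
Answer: 7048/5 ≈ 1409.6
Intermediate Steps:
q = 881 (q = -1 + ((-7 + 1) + 48)²/2 = -1 + (-6 + 48)²/2 = -1 + (½)*42² = -1 + (½)*1764 = -1 + 882 = 881)
G(Y) = Y*(2 + Y)/(3 + Y) (G(Y) = Y*((2 + Y)/(3 + Y)) = Y*(2 + Y)/(3 + Y))
q*G(x) = 881*(2*(2 + 2)/(3 + 2)) = 881*(2*4/5) = 881*(2*(⅕)*4) = 881*(8/5) = 7048/5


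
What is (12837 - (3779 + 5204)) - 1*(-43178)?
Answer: 47032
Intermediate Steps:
(12837 - (3779 + 5204)) - 1*(-43178) = (12837 - 1*8983) + 43178 = (12837 - 8983) + 43178 = 3854 + 43178 = 47032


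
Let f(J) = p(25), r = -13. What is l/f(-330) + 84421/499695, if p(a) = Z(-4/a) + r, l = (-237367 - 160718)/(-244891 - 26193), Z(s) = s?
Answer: 365171127983/6366588010860 ≈ 0.057357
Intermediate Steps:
l = 398085/271084 (l = -398085/(-271084) = -398085*(-1/271084) = 398085/271084 ≈ 1.4685)
p(a) = -13 - 4/a (p(a) = -4/a - 13 = -13 - 4/a)
f(J) = -329/25 (f(J) = -13 - 4/25 = -329/25)
l/f(-330) + 84421/499695 = 398085/(271084*(-329/25)) + 84421/499695 = (398085/271084)*(-25/329) + 84421*(1/499695) = -9952125/89186636 + 84421/499695 = 365171127983/6366588010860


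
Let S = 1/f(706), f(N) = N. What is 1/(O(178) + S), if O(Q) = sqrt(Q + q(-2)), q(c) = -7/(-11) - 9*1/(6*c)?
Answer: -3883/491769413 + 373827*sqrt(9647)/491769413 ≈ 0.074655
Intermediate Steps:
q(c) = 7/11 - 3/(2*c) (q(c) = -7*(-1/11) - 9*1/(6*c) = 7/11 - 3/(2*c))
O(Q) = sqrt(61/44 + Q) (O(Q) = sqrt(Q + (1/22)*(-33 + 14*(-2))/(-2)) = sqrt(Q + (1/22)*(-1/2)*(-33 - 28)) = sqrt(Q + (1/22)*(-1/2)*(-61)) = sqrt(Q + 61/44) = sqrt(61/44 + Q))
S = 1/706 ≈ 0.0014164
1/(O(178) + S) = 1/(sqrt(671 + 484*178)/22 + 1/706) = 1/(sqrt(671 + 86152)/22 + 1/706) = 1/(sqrt(86823)/22 + 1/706) = 1/((3*sqrt(9647))/22 + 1/706) = 1/(3*sqrt(9647)/22 + 1/706) = 1/(1/706 + 3*sqrt(9647)/22)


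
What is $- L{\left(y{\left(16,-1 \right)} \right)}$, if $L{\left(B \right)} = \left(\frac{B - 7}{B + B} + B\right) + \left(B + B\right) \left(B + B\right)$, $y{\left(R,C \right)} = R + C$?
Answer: $- \frac{13729}{15} \approx -915.27$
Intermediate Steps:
$y{\left(R,C \right)} = C + R$
$L{\left(B \right)} = B + 4 B^{2} + \frac{-7 + B}{2 B}$ ($L{\left(B \right)} = \left(\frac{-7 + B}{2 B} + B\right) + 2 B 2 B = \left(\left(-7 + B\right) \frac{1}{2 B} + B\right) + 4 B^{2} = \left(\frac{-7 + B}{2 B} + B\right) + 4 B^{2} = \left(B + \frac{-7 + B}{2 B}\right) + 4 B^{2} = B + 4 B^{2} + \frac{-7 + B}{2 B}$)
$- L{\left(y{\left(16,-1 \right)} \right)} = - (\frac{1}{2} + \left(-1 + 16\right) + 4 \left(-1 + 16\right)^{2} - \frac{7}{2 \left(-1 + 16\right)}) = - (\frac{1}{2} + 15 + 4 \cdot 15^{2} - \frac{7}{2 \cdot 15}) = - (\frac{1}{2} + 15 + 4 \cdot 225 - \frac{7}{30}) = - (\frac{1}{2} + 15 + 900 - \frac{7}{30}) = \left(-1\right) \frac{13729}{15} = - \frac{13729}{15}$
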